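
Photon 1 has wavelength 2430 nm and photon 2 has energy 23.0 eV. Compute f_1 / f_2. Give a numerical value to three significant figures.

0.0222

f_1 = 1.234 × 10^14 Hz (from wavelength = 2430 nm, via f = c/λ).
f_2 = 5.561 × 10^15 Hz (from energy = 23.0 eV, via f = E/h).
Ratio = 1.234 × 10^14 / 5.561 × 10^15 = 0.0222.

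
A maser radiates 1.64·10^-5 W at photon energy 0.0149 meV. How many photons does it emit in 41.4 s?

Total energy: E_total = P·t = 1.64·10^-5 × 41.4 = 6.790·10^-4 J.
Per-photon energy: E = 2.387·10^-24 J.
N = E_total / E_photon = 2.84·10^20.

2.84·10^20 photons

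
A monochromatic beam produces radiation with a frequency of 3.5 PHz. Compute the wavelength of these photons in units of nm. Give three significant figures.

85.7 nm

Take c = 2.99792458 × 10^8 m/s.
First convert: f = 3.5 PHz = 3.5 × 10^15 Hz.
Apply λ = c/f: λ = 8.565 × 10^-8 m.
Converting to nm: λ = 85.65 nm ≈ 85.7 nm.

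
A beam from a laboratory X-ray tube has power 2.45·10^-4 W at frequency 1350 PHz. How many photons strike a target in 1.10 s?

3.01·10^11 photons

Total energy: E_total = P·t = 2.45·10^-4 × 1.10 = 2.695·10^-4 J.
Per-photon energy: E = 8.945·10^-16 J.
N = E_total / E_photon = 3.01·10^11.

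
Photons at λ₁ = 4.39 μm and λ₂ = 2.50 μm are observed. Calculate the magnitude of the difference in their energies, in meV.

214 meV

Using E = hc/λ: E₁ = 4.525e-20 J, E₂ = 7.946e-20 J.
|ΔE| = |4.525e-20 − 7.946e-20| = 3.42e-20 J = 214 meV.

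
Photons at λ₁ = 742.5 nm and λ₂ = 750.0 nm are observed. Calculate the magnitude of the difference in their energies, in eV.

0.0167 eV

Using E = hc/λ: E₁ = 2.6753e-19 J, E₂ = 2.6486e-19 J.
|ΔE| = |2.6753e-19 − 2.6486e-19| = 2.68e-21 J = 0.0167 eV.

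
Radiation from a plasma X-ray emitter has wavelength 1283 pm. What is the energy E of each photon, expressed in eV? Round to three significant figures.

Use h = 6.62607015e-34 J·s, c = 2.99792458e8 m/s, 1 eV = 1.602176634e-19 J.
Convert to SI: λ = 1283 pm = 1.283e-9 m.
For a photon E = hc/λ, so E = 1.548e-16 J.
Converting to eV: E = 966.4 eV ≈ 966 eV.

966 eV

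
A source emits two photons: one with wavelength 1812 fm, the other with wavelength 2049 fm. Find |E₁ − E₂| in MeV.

0.0791 MeV

Using E = hc/λ: E₁ = 1.0963e-13 J, E₂ = 9.6947e-14 J.
|ΔE| = |1.0963e-13 − 9.6947e-14| = 1.27e-14 J = 0.0791 MeV.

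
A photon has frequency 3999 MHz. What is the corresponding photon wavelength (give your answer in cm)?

(c = 2.99792458e8 m/s.)
First convert: f = 3999 MHz = 3.999e9 Hz.
For a photon λ = c/f, so λ = 0.07497 m.
Converting to cm: λ = 7.497 cm ≈ 7.50 cm.

7.50 cm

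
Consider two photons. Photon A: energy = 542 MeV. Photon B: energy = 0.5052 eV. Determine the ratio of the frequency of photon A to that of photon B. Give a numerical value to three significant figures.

1.07e9

f_A = 1.311e23 Hz (from energy = 542 MeV, via f = E/h).
f_B = 1.222e14 Hz (from energy = 0.5052 eV, via f = E/h).
Ratio = 1.311e23 / 1.222e14 = 1.07e9.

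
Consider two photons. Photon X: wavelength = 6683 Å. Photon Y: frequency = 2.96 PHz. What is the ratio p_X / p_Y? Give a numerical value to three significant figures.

0.152

p_X = 9.915 × 10^-28 kg·m/s (from wavelength = 6683 Å, via p = h/λ).
p_Y = 6.542 × 10^-27 kg·m/s (from frequency = 2.96 PHz, via p = hf/c).
Ratio = 9.915 × 10^-28 / 6.542 × 10^-27 = 0.152.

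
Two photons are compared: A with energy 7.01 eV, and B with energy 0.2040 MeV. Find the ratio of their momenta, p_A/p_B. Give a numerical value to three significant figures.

p_A = 3.746 × 10^-27 kg·m/s (from energy = 7.01 eV, via p = E/c).
p_B = 1.090 × 10^-22 kg·m/s (from energy = 0.2040 MeV, via p = E/c).
Ratio = 3.746 × 10^-27 / 1.090 × 10^-22 = 3.44 × 10^-5.

3.44 × 10^-5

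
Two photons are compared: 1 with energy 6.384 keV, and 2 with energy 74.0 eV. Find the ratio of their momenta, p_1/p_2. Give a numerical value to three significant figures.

86.3

p_1 = 3.412 × 10^-24 kg·m/s (from energy = 6.384 keV, via p = E/c).
p_2 = 3.955 × 10^-26 kg·m/s (from energy = 74.0 eV, via p = E/c).
Ratio = 3.412 × 10^-24 / 3.955 × 10^-26 = 86.3.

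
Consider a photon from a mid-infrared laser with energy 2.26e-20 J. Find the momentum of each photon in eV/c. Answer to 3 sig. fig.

The photon relation is p = E/c, giving p = 7.539e-29 kg·m/s.
Converting to eV/c: p = 0.1411 eV/c ≈ 0.141 eV/c.

0.141 eV/c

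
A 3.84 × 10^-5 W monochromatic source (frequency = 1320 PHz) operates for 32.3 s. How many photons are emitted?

1.42 × 10^12 photons

Total energy: E_total = P·t = 3.84 × 10^-5 × 32.3 = 0.001240 J.
Per-photon energy: E = 8.746 × 10^-16 J.
N = E_total / E_photon = 1.42 × 10^12.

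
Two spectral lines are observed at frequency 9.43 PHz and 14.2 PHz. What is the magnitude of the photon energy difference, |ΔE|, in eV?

19.7 eV

Using E = hf: E₁ = 6.248 × 10^-18 J, E₂ = 9.409 × 10^-18 J.
|ΔE| = |6.248 × 10^-18 − 9.409 × 10^-18| = 3.16 × 10^-18 J = 19.7 eV.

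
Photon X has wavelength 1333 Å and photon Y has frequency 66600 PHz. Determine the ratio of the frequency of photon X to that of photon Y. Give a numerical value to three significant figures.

f_X = 2.249 × 10^15 Hz (from wavelength = 1333 Å, via f = c/λ).
f_Y = 6.660 × 10^19 Hz (from frequency = 66600 PHz, via f given directly).
Ratio = 2.249 × 10^15 / 6.660 × 10^19 = 3.38 × 10^-5.

3.38 × 10^-5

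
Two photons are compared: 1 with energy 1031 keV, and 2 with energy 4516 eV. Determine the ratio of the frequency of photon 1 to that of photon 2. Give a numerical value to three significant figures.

f_1 = 2.493 × 10^20 Hz (from energy = 1031 keV, via f = E/h).
f_2 = 1.092 × 10^18 Hz (from energy = 4516 eV, via f = E/h).
Ratio = 2.493 × 10^20 / 1.092 × 10^18 = 228.

228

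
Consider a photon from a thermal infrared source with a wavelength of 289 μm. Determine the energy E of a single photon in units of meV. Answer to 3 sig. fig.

(h = 6.62607015 × 10^-34 J·s, c = 2.99792458 × 10^8 m/s, 1 eV = 1.602176634 × 10^-19 J.)
First convert: λ = 289 μm = 2.89 × 10^-4 m.
Apply E = hc/λ: E = 6.874 × 10^-22 J.
Converting to meV: E = 4.290 meV ≈ 4.29 meV.

4.29 meV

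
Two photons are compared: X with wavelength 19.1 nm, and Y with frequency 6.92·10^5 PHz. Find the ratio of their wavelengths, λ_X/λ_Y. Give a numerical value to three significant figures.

4.41·10^4

λ_X = 1.910·10^-8 m (from wavelength = 19.1 nm, via λ given directly).
λ_Y = 4.332·10^-13 m (from frequency = 6.92·10^5 PHz, via λ = c/f).
Ratio = 1.910·10^-8 / 4.332·10^-13 = 4.41·10^4.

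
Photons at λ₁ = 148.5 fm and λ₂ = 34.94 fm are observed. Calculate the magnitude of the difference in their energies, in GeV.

Using E = hc/λ: E₁ = 1.3377 × 10^-12 J, E₂ = 5.6853 × 10^-12 J.
|ΔE| = |1.3377 × 10^-12 − 5.6853 × 10^-12| = 4.35 × 10^-12 J = 0.0271 GeV.

0.0271 GeV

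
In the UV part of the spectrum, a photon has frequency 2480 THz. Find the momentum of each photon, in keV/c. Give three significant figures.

In SI units: f = 2480 THz = 2.48e15 Hz.
For a photon p = hf/c, so p = 5.481e-27 kg·m/s.
Converting to keV/c: p = 0.01026 keV/c ≈ 0.0103 keV/c.

0.0103 keV/c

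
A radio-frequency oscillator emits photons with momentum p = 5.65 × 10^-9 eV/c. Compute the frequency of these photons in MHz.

1.37 MHz

Use h = 6.62607015 × 10^-34 J·s, c = 2.99792458 × 10^8 m/s, 1 eV = 1.602176634 × 10^-19 J.
In SI units: p = 5.65 × 10^-9 eV/c = 3.0195 × 10^-36 kg·m/s.
Apply f = pc/h: f = 1.366 × 10^6 Hz.
Converting to MHz: f = 1.366 MHz ≈ 1.37 MHz.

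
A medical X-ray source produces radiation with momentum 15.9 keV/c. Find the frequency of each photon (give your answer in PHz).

3840 PHz

Convert to SI: p = 15.9 keV/c = 8.4974 × 10^-24 kg·m/s.
Apply f = pc/h: f = 3.845 × 10^18 Hz.
Converting to PHz: f = 3845 PHz ≈ 3840 PHz.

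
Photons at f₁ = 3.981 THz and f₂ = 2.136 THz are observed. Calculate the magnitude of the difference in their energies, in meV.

7.63 meV

Using E = hf: E₁ = 2.6378 × 10^-21 J, E₂ = 1.4153 × 10^-21 J.
|ΔE| = |2.6378 × 10^-21 − 1.4153 × 10^-21| = 1.22 × 10^-21 J = 7.63 meV.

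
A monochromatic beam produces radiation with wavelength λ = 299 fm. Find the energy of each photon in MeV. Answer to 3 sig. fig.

4.15 MeV

Take h = 6.62607015 × 10^-34 J·s, c = 2.99792458 × 10^8 m/s, 1 eV = 1.602176634 × 10^-19 J.
In SI units: λ = 299 fm = 2.99 × 10^-13 m.
The photon relation is E = hc/λ, giving E = 6.644 × 10^-13 J.
Converting to MeV: E = 4.147 MeV ≈ 4.15 MeV.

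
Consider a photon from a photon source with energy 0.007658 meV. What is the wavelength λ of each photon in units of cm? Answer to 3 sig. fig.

Convert to SI: E = 0.007658 meV = 1.2269e-24 J.
For a photon λ = hc/E, so λ = 0.1619 m.
Converting to cm: λ = 16.19 cm ≈ 16.2 cm.

16.2 cm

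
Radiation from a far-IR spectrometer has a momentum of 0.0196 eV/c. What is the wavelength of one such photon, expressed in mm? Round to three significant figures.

In SI units: p = 0.0196 eV/c = 1.0475·10^-29 kg·m/s.
Apply λ = h/p: λ = 6.326·10^-5 m.
Converting to mm: λ = 0.06326 mm ≈ 0.0633 mm.

0.0633 mm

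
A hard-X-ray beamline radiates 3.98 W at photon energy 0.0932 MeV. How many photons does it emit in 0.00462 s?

Total energy: E_total = P·t = 3.98 × 0.00462 = 0.01839 J.
Per-photon energy: E = 1.493e-14 J.
N = E_total / E_photon = 1.23e12.

1.23e12 photons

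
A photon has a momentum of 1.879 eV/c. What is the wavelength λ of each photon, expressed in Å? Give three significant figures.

6600 Å

Convert to SI: p = 1.879 eV/c = 1.0042e-27 kg·m/s.
For a photon λ = h/p, so λ = 6.598e-7 m.
Converting to Å: λ = 6598 Å ≈ 6600 Å.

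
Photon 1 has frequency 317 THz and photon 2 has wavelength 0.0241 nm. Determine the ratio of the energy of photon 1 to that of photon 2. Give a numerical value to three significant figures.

E_1 = 2.100e-19 J (from frequency = 317 THz, via E = hf).
E_2 = 8.243e-15 J (from wavelength = 0.0241 nm, via E = hc/λ).
Ratio = 2.100e-19 / 8.243e-15 = 2.55e-5.

2.55e-5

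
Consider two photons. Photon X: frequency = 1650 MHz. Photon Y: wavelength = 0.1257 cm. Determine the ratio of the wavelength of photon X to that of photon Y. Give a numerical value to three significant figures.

145

λ_X = 0.1817 m (from frequency = 1650 MHz, via λ = c/f).
λ_Y = 0.001257 m (from wavelength = 0.1257 cm, via λ given directly).
Ratio = 0.1817 / 0.001257 = 145.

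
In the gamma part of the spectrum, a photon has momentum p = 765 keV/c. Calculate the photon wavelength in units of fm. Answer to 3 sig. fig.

Convert to SI: p = 765 keV/c = 4.0884e-22 kg·m/s.
Apply λ = h/p: λ = 1.621e-12 m.
Converting to fm: λ = 1621 fm ≈ 1620 fm.

1620 fm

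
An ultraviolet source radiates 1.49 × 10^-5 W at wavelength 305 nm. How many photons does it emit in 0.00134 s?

Total energy: E_total = P·t = 1.49 × 10^-5 × 0.00134 = 1.997 × 10^-8 J.
Per-photon energy: E = 6.513 × 10^-19 J.
N = E_total / E_photon = 3.07 × 10^10.

3.07 × 10^10 photons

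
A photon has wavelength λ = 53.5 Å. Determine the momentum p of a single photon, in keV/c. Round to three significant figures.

(h = 6.62607015e-34 J·s, c = 2.99792458e8 m/s, 1 eV = 1.602176634e-19 J.)
In SI units: λ = 53.5 Å = 5.35e-9 m.
Since p = h/λ for a photon, p = 1.239e-25 kg·m/s.
Converting to keV/c: p = 0.2317 keV/c ≈ 0.232 keV/c.

0.232 keV/c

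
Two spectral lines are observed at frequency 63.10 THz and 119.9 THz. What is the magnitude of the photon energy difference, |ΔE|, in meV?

Using E = hf: E₁ = 4.1811e-20 J, E₂ = 7.9447e-20 J.
|ΔE| = |4.1811e-20 − 7.9447e-20| = 3.76e-20 J = 235 meV.

235 meV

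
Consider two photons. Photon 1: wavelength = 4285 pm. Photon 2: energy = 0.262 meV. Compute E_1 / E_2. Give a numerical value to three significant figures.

1.10 × 10^6

E_1 = 4.636 × 10^-17 J (from wavelength = 4285 pm, via E = hc/λ).
E_2 = 4.198 × 10^-23 J (from energy = 0.262 meV, via E given directly).
Ratio = 4.636 × 10^-17 / 4.198 × 10^-23 = 1.10 × 10^6.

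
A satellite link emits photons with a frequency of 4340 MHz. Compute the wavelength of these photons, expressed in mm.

Take c = 2.99792458 × 10^8 m/s.
In SI units: f = 4340 MHz = 4.34 × 10^9 Hz.
For a photon λ = c/f, so λ = 0.06908 m.
Converting to mm: λ = 69.08 mm ≈ 69.1 mm.

69.1 mm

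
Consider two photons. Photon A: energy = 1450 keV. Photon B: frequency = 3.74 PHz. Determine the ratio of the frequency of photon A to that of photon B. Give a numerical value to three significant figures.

9.37·10^4

f_A = 3.506·10^20 Hz (from energy = 1450 keV, via f = E/h).
f_B = 3.740·10^15 Hz (from frequency = 3.74 PHz, via f given directly).
Ratio = 3.506·10^20 / 3.740·10^15 = 9.37·10^4.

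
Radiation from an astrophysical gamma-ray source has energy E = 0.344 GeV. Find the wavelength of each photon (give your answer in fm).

Convert to SI: E = 0.344 GeV = 5.5115 × 10^-11 J.
Since λ = hc/E for a photon, λ = 3.604 × 10^-15 m.
Converting to fm: λ = 3.604 fm ≈ 3.60 fm.

3.60 fm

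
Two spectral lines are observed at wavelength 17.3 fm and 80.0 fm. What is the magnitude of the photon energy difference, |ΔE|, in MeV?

56.2 MeV

Using E = hc/λ: E₁ = 1.148 × 10^-11 J, E₂ = 2.483 × 10^-12 J.
|ΔE| = |1.148 × 10^-11 − 2.483 × 10^-12| = 9.00 × 10^-12 J = 56.2 MeV.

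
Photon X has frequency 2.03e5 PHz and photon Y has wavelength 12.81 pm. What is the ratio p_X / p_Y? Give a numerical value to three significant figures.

p_X = 4.487e-22 kg·m/s (from frequency = 2.03e5 PHz, via p = hf/c).
p_Y = 5.173e-23 kg·m/s (from wavelength = 12.81 pm, via p = h/λ).
Ratio = 4.487e-22 / 5.173e-23 = 8.67.

8.67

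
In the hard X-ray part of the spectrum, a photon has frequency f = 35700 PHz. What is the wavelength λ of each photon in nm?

8.40e-3 nm

Convert to SI: f = 35700 PHz = 3.57e19 Hz.
The photon relation is λ = c/f, giving λ = 8.398e-12 m.
Converting to nm: λ = 0.008398 nm ≈ 8.40e-3 nm.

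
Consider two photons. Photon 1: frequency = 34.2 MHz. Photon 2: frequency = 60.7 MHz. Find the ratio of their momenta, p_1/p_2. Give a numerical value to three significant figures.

0.563

p_1 = 7.559e-35 kg·m/s (from frequency = 34.2 MHz, via p = hf/c).
p_2 = 1.342e-34 kg·m/s (from frequency = 60.7 MHz, via p = hf/c).
Ratio = 7.559e-35 / 1.342e-34 = 0.563.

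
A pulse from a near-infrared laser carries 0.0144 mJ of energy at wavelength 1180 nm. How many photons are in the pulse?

8.55e13 photons

Per-photon energy: E = 1.683e-19 J (from wavelength = 1180 nm).
N = E_total / E_photon = 1.44e-5 J / 1.683e-19 J = 8.55e13.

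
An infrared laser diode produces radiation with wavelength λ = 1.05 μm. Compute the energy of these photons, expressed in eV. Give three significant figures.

Use h = 6.62607015 × 10^-34 J·s, c = 2.99792458 × 10^8 m/s, 1 eV = 1.602176634 × 10^-19 J.
In SI units: λ = 1.05 μm = 1.05 × 10^-6 m.
Since E = hc/λ for a photon, E = 1.892 × 10^-19 J.
Converting to eV: E = 1.181 eV ≈ 1.18 eV.

1.18 eV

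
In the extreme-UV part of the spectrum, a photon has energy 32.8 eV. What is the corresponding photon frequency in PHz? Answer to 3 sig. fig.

7.93 PHz

(h = 6.62607015·10^-34 J·s, 1 eV = 1.602176634·10^-19 J.)
Convert to SI: E = 32.8 eV = 5.2551·10^-18 J.
For a photon f = E/h, so f = 7.931·10^15 Hz.
Converting to PHz: f = 7.931 PHz ≈ 7.93 PHz.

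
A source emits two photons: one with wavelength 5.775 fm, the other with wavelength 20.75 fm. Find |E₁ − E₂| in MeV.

155 MeV

Using E = hc/λ: E₁ = 3.4397 × 10^-11 J, E₂ = 9.5732 × 10^-12 J.
|ΔE| = |3.4397 × 10^-11 − 9.5732 × 10^-12| = 2.48 × 10^-11 J = 155 MeV.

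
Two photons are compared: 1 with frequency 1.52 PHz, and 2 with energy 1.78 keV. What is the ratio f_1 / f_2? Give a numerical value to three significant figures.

f_1 = 1.520 × 10^15 Hz (from frequency = 1.52 PHz, via f given directly).
f_2 = 4.304 × 10^17 Hz (from energy = 1.78 keV, via f = E/h).
Ratio = 1.520 × 10^15 / 4.304 × 10^17 = 3.53 × 10^-3.

3.53 × 10^-3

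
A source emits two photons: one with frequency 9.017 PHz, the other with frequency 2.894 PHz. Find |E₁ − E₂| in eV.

Using E = hf: E₁ = 5.9747e-18 J, E₂ = 1.9176e-18 J.
|ΔE| = |5.9747e-18 − 1.9176e-18| = 4.06e-18 J = 25.3 eV.

25.3 eV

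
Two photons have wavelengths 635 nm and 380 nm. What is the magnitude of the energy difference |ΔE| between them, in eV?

Using E = hc/λ: E₁ = 3.128 × 10^-19 J, E₂ = 5.227 × 10^-19 J.
|ΔE| = |3.128 × 10^-19 − 5.227 × 10^-19| = 2.10 × 10^-19 J = 1.31 eV.

1.31 eV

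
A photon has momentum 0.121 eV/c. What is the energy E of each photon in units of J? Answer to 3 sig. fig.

1.94·10^-20 J

Take c = 2.99792458·10^8 m/s, 1 eV = 1.602176634·10^-19 J.
First convert: p = 0.121 eV/c = 6.4666·10^-29 kg·m/s.
For a photon E = pc, so E = 1.939·10^-20 J.
So E ≈ 1.94·10^-20 J.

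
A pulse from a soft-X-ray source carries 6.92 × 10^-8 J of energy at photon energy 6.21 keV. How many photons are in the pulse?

6.96 × 10^7 photons

Per-photon energy: E = 9.950 × 10^-16 J (from energy = 6.21 keV).
N = E_total / E_photon = 6.92 × 10^-8 J / 9.950 × 10^-16 J = 6.96 × 10^7.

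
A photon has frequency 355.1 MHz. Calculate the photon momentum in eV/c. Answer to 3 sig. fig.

Use h = 6.62607015e-34 J·s, c = 2.99792458e8 m/s, 1 eV = 1.602176634e-19 J.
First convert: f = 355.1 MHz = 3.551e8 Hz.
The photon relation is p = hf/c, giving p = 7.848e-34 kg·m/s.
Converting to eV/c: p = 1.469e-6 eV/c ≈ 1.47e-6 eV/c.

1.47e-6 eV/c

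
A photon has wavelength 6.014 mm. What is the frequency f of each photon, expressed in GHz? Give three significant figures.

49.8 GHz

Use c = 2.99792458 × 10^8 m/s.
Convert to SI: λ = 6.014 mm = 0.006014 m.
For a photon f = c/λ, so f = 4.985 × 10^10 Hz.
Converting to GHz: f = 49.85 GHz ≈ 49.8 GHz.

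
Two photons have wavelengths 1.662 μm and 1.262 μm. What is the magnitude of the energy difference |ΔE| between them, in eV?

0.236 eV

Using E = hc/λ: E₁ = 1.1952 × 10^-19 J, E₂ = 1.5740 × 10^-19 J.
|ΔE| = |1.1952 × 10^-19 − 1.5740 × 10^-19| = 3.79 × 10^-20 J = 0.236 eV.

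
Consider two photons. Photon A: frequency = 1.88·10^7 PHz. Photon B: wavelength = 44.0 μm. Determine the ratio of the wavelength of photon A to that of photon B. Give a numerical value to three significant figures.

λ_A = 1.595·10^-14 m (from frequency = 1.88·10^7 PHz, via λ = c/f).
λ_B = 4.400·10^-5 m (from wavelength = 44.0 μm, via λ given directly).
Ratio = 1.595·10^-14 / 4.400·10^-5 = 3.62·10^-10.

3.62·10^-10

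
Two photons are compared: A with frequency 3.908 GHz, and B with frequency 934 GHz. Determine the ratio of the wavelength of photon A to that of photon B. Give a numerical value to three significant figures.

239

λ_A = 0.07671 m (from frequency = 3.908 GHz, via λ = c/f).
λ_B = 3.210·10^-4 m (from frequency = 934 GHz, via λ = c/f).
Ratio = 0.07671 / 3.210·10^-4 = 239.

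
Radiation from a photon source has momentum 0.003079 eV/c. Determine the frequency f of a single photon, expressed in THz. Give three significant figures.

0.744 THz

Convert to SI: p = 0.003079 eV/c = 1.6455 × 10^-30 kg·m/s.
Apply f = pc/h: f = 7.445 × 10^11 Hz.
Converting to THz: f = 0.7445 THz ≈ 0.744 THz.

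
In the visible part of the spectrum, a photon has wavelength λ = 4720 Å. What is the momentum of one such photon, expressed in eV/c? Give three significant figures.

Use h = 6.62607015 × 10^-34 J·s, c = 2.99792458 × 10^8 m/s, 1 eV = 1.602176634 × 10^-19 J.
In SI units: λ = 4720 Å = 4.72 × 10^-7 m.
The photon relation is p = h/λ, giving p = 1.404 × 10^-27 kg·m/s.
Converting to eV/c: p = 2.627 eV/c ≈ 2.63 eV/c.

2.63 eV/c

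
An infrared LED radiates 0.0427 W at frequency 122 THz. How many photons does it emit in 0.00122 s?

6.44·10^14 photons

Total energy: E_total = P·t = 0.0427 × 0.00122 = 5.209·10^-5 J.
Per-photon energy: E = 8.084·10^-20 J.
N = E_total / E_photon = 6.44·10^14.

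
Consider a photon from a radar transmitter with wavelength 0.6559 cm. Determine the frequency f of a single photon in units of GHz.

In SI units: λ = 0.6559 cm = 0.006559 m.
Apply f = c/λ: f = 4.571e10 Hz.
Converting to GHz: f = 45.71 GHz ≈ 45.7 GHz.

45.7 GHz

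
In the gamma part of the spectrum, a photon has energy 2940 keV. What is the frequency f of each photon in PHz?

7.11 × 10^5 PHz

Convert to SI: E = 2940 keV = 4.7104 × 10^-13 J.
Apply f = E/h: f = 7.109 × 10^20 Hz.
Converting to PHz: f = 710900 PHz ≈ 7.11 × 10^5 PHz.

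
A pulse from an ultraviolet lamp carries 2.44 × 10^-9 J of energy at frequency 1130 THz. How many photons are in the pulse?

3.26 × 10^9 photons

Per-photon energy: E = 7.487 × 10^-19 J (from frequency = 1130 THz).
N = E_total / E_photon = 2.44 × 10^-9 J / 7.487 × 10^-19 J = 3.26 × 10^9.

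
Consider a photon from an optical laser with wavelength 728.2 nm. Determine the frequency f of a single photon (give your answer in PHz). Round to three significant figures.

(c = 2.99792458·10^8 m/s.)
In SI units: λ = 728.2 nm = 7.282·10^-7 m.
The photon relation is f = c/λ, giving f = 4.117·10^14 Hz.
Converting to PHz: f = 0.4117 PHz ≈ 0.412 PHz.

0.412 PHz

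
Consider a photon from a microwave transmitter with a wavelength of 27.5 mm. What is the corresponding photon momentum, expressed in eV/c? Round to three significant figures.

4.51 × 10^-5 eV/c

Take h = 6.62607015 × 10^-34 J·s, c = 2.99792458 × 10^8 m/s, 1 eV = 1.602176634 × 10^-19 J.
Convert to SI: λ = 27.5 mm = 0.0275 m.
The photon relation is p = h/λ, giving p = 2.409 × 10^-32 kg·m/s.
Converting to eV/c: p = 4.509 × 10^-5 eV/c ≈ 4.51 × 10^-5 eV/c.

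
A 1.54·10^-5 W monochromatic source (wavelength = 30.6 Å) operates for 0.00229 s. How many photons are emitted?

5.43·10^8 photons

Total energy: E_total = P·t = 1.54·10^-5 × 0.00229 = 3.527·10^-8 J.
Per-photon energy: E = 6.492·10^-17 J.
N = E_total / E_photon = 5.43·10^8.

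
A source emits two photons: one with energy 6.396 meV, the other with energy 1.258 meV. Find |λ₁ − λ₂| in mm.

0.792 mm

Using λ = hc/E: λ₁ = 1.9385 × 10^-4 m, λ₂ = 9.8557 × 10^-4 m.
|Δλ| = |1.9385 × 10^-4 − 9.8557 × 10^-4| = 7.92 × 10^-4 m = 0.792 mm.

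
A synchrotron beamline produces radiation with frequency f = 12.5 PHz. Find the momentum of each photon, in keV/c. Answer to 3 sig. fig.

Use h = 6.62607015 × 10^-34 J·s, c = 2.99792458 × 10^8 m/s, 1 eV = 1.602176634 × 10^-19 J.
Convert to SI: f = 12.5 PHz = 1.25 × 10^16 Hz.
Since p = hf/c for a photon, p = 2.763 × 10^-26 kg·m/s.
Converting to keV/c: p = 0.05170 keV/c ≈ 0.0517 keV/c.

0.0517 keV/c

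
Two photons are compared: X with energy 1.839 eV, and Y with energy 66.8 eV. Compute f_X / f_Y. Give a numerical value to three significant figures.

f_X = 4.447 × 10^14 Hz (from energy = 1.839 eV, via f = E/h).
f_Y = 1.615 × 10^16 Hz (from energy = 66.8 eV, via f = E/h).
Ratio = 4.447 × 10^14 / 1.615 × 10^16 = 0.0275.

0.0275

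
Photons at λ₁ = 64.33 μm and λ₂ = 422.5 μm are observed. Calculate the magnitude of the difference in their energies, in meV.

Using E = hc/λ: E₁ = 3.0879e-21 J, E₂ = 4.7016e-22 J.
|ΔE| = |3.0879e-21 − 4.7016e-22| = 2.62e-21 J = 16.3 meV.

16.3 meV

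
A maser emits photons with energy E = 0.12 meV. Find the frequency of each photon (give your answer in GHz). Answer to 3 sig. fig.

Take h = 6.62607015 × 10^-34 J·s, 1 eV = 1.602176634 × 10^-19 J.
Convert to SI: E = 0.12 meV = 1.9226 × 10^-23 J.
The photon relation is f = E/h, giving f = 2.902 × 10^10 Hz.
Converting to GHz: f = 29.02 GHz ≈ 29.0 GHz.

29.0 GHz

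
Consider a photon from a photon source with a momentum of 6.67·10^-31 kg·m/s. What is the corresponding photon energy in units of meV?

Since E = pc for a photon, E = 2.000·10^-22 J.
Converting to meV: E = 1.248 meV ≈ 1.25 meV.

1.25 meV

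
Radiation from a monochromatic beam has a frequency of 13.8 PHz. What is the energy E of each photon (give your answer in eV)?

57.1 eV

(h = 6.62607015 × 10^-34 J·s, 1 eV = 1.602176634 × 10^-19 J.)
In SI units: f = 13.8 PHz = 1.38 × 10^16 Hz.
Since E = hf for a photon, E = 9.144 × 10^-18 J.
Converting to eV: E = 57.07 eV ≈ 57.1 eV.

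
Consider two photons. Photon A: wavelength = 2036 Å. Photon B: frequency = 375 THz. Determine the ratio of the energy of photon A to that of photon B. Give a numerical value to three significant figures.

3.93

E_A = 9.757·10^-19 J (from wavelength = 2036 Å, via E = hc/λ).
E_B = 2.485·10^-19 J (from frequency = 375 THz, via E = hf).
Ratio = 9.757·10^-19 / 2.485·10^-19 = 3.93.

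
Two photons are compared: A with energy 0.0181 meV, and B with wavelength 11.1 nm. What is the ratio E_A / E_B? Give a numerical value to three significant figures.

E_A = 2.900·10^-24 J (from energy = 0.0181 meV, via E given directly).
E_B = 1.790·10^-17 J (from wavelength = 11.1 nm, via E = hc/λ).
Ratio = 2.900·10^-24 / 1.790·10^-17 = 1.62·10^-7.

1.62·10^-7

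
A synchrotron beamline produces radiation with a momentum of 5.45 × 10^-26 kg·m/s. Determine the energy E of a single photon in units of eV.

102 eV

Take c = 2.99792458 × 10^8 m/s, 1 eV = 1.602176634 × 10^-19 J.
For a photon E = pc, so E = 1.634 × 10^-17 J.
Converting to eV: E = 102.0 eV ≈ 102 eV.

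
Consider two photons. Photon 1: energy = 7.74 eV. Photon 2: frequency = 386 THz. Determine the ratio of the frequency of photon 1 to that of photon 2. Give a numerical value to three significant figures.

f_1 = 1.872e15 Hz (from energy = 7.74 eV, via f = E/h).
f_2 = 3.860e14 Hz (from frequency = 386 THz, via f given directly).
Ratio = 1.872e15 / 3.860e14 = 4.85.

4.85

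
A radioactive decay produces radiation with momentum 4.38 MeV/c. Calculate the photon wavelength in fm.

First convert: p = 4.38 MeV/c = 2.3408·10^-21 kg·m/s.
For a photon λ = h/p, so λ = 2.831·10^-13 m.
Converting to fm: λ = 283.1 fm ≈ 283 fm.

283 fm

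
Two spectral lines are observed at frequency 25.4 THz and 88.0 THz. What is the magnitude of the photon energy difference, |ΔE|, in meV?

Using E = hf: E₁ = 1.683e-20 J, E₂ = 5.831e-20 J.
|ΔE| = |1.683e-20 − 5.831e-20| = 4.15e-20 J = 259 meV.

259 meV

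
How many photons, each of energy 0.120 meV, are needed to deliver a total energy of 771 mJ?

4.01 × 10^22 photons

Per-photon energy: E = 1.923 × 10^-23 J (from energy = 0.120 meV).
N = E_total / E_photon = 0.771 J / 1.923 × 10^-23 J = 4.01 × 10^22.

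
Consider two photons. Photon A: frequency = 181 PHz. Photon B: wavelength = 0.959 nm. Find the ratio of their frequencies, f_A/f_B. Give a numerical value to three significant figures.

f_A = 1.810 × 10^17 Hz (from frequency = 181 PHz, via f given directly).
f_B = 3.126 × 10^17 Hz (from wavelength = 0.959 nm, via f = c/λ).
Ratio = 1.810 × 10^17 / 3.126 × 10^17 = 0.579.

0.579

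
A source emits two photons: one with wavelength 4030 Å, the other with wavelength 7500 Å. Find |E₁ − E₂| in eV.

1.42 eV

Using E = hc/λ: E₁ = 4.929·10^-19 J, E₂ = 2.649·10^-19 J.
|ΔE| = |4.929·10^-19 − 2.649·10^-19| = 2.28·10^-19 J = 1.42 eV.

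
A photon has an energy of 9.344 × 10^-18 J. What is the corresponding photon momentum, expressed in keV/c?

(c = 2.99792458 × 10^8 m/s, 1 eV = 1.602176634 × 10^-19 J.)
Since p = E/c for a photon, p = 3.117 × 10^-26 kg·m/s.
Converting to keV/c: p = 0.05832 keV/c ≈ 0.0583 keV/c.

0.0583 keV/c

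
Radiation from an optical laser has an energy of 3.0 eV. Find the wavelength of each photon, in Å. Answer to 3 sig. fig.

Use h = 6.62607015·10^-34 J·s, c = 2.99792458·10^8 m/s, 1 eV = 1.602176634·10^-19 J.
First convert: E = 3.0 eV = 4.8065·10^-19 J.
Apply λ = hc/E: λ = 4.133·10^-7 m.
Converting to Å: λ = 4133 Å ≈ 4130 Å.

4130 Å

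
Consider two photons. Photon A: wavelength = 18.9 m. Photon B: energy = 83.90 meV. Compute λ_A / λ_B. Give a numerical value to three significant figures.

1.28e6

λ_A = 18.90 m (from wavelength = 18.9 m, via λ given directly).
λ_B = 1.478e-5 m (from energy = 83.90 meV, via λ = hc/E).
Ratio = 18.90 / 1.478e-5 = 1.28e6.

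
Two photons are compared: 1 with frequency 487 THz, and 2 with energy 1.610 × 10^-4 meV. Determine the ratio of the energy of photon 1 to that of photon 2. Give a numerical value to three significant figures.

1.25 × 10^7

E_1 = 3.227 × 10^-19 J (from frequency = 487 THz, via E = hf).
E_2 = 2.580 × 10^-26 J (from energy = 1.610 × 10^-4 meV, via E given directly).
Ratio = 3.227 × 10^-19 / 2.580 × 10^-26 = 1.25 × 10^7.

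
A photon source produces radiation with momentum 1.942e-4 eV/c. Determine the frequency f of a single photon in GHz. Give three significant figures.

47.0 GHz

In SI units: p = 1.942e-4 eV/c = 1.0379e-31 kg·m/s.
Since f = pc/h for a photon, f = 4.696e10 Hz.
Converting to GHz: f = 46.96 GHz ≈ 47.0 GHz.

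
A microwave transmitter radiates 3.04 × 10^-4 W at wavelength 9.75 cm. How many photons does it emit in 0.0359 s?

5.36 × 10^18 photons

Total energy: E_total = P·t = 3.04 × 10^-4 × 0.0359 = 1.091 × 10^-5 J.
Per-photon energy: E = 2.037 × 10^-24 J.
N = E_total / E_photon = 5.36 × 10^18.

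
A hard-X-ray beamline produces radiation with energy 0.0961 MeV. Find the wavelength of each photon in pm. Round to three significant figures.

(h = 6.62607015e-34 J·s, c = 2.99792458e8 m/s, 1 eV = 1.602176634e-19 J.)
Convert to SI: E = 0.0961 MeV = 1.5397e-14 J.
Apply λ = hc/E: λ = 1.290e-11 m.
Converting to pm: λ = 12.90 pm ≈ 12.9 pm.

12.9 pm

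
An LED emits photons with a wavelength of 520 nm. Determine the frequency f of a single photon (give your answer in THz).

In SI units: λ = 520 nm = 5.20 × 10^-7 m.
The photon relation is f = c/λ, giving f = 5.765 × 10^14 Hz.
Converting to THz: f = 576.5 THz ≈ 577 THz.

577 THz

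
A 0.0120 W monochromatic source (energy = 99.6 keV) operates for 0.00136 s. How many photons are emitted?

Total energy: E_total = P·t = 0.0120 × 0.00136 = 1.632 × 10^-5 J.
Per-photon energy: E = 1.596 × 10^-14 J.
N = E_total / E_photon = 1.02 × 10^9.

1.02 × 10^9 photons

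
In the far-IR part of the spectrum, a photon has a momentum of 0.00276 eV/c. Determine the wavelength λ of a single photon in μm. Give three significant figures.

449 μm

Convert to SI: p = 0.00276 eV/c = 1.4750 × 10^-30 kg·m/s.
Apply λ = h/p: λ = 4.492 × 10^-4 m.
Converting to μm: λ = 449.2 μm ≈ 449 μm.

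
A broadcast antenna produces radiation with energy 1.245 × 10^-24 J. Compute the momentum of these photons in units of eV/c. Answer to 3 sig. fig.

(c = 2.99792458 × 10^8 m/s, 1 eV = 1.602176634 × 10^-19 J.)
Apply p = E/c: p = 4.153 × 10^-33 kg·m/s.
Converting to eV/c: p = 7.771 × 10^-6 eV/c ≈ 7.77 × 10^-6 eV/c.

7.77 × 10^-6 eV/c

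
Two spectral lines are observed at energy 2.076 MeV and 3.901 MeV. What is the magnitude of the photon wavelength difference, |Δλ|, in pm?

0.279 pm

Using λ = hc/E: λ₁ = 5.9723 × 10^-13 m, λ₂ = 3.1783 × 10^-13 m.
|Δλ| = |5.9723 × 10^-13 − 3.1783 × 10^-13| = 2.79 × 10^-13 m = 0.279 pm.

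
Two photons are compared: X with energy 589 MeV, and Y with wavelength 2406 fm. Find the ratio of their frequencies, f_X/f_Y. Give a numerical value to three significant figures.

f_X = 1.424 × 10^23 Hz (from energy = 589 MeV, via f = E/h).
f_Y = 1.246 × 10^20 Hz (from wavelength = 2406 fm, via f = c/λ).
Ratio = 1.424 × 10^23 / 1.246 × 10^20 = 1140.

1140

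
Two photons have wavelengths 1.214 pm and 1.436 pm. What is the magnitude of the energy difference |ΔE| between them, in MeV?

Using E = hc/λ: E₁ = 1.6363e-13 J, E₂ = 1.3833e-13 J.
|ΔE| = |1.6363e-13 − 1.3833e-13| = 2.53e-14 J = 0.158 MeV.

0.158 MeV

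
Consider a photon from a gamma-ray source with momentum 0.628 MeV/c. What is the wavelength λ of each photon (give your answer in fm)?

First convert: p = 0.628 MeV/c = 3.3562·10^-22 kg·m/s.
Since λ = h/p for a photon, λ = 1.974·10^-12 m.
Converting to fm: λ = 1974 fm ≈ 1970 fm.

1970 fm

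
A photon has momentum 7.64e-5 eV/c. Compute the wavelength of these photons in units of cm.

1.62 cm

First convert: p = 7.64e-5 eV/c = 4.0830e-32 kg·m/s.
Since λ = h/p for a photon, λ = 0.01623 m.
Converting to cm: λ = 1.623 cm ≈ 1.62 cm.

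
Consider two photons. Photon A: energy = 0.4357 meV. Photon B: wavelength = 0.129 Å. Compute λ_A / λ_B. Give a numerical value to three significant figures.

λ_A = 0.002846 m (from energy = 0.4357 meV, via λ = hc/E).
λ_B = 1.290 × 10^-11 m (from wavelength = 0.129 Å, via λ given directly).
Ratio = 0.002846 / 1.290 × 10^-11 = 2.21 × 10^8.

2.21 × 10^8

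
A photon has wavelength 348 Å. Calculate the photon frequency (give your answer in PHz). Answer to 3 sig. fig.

8.61 PHz

Take c = 2.99792458e8 m/s.
First convert: λ = 348 Å = 3.48e-8 m.
For a photon f = c/λ, so f = 8.615e15 Hz.
Converting to PHz: f = 8.615 PHz ≈ 8.61 PHz.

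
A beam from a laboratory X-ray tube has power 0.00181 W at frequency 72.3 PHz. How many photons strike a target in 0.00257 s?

Total energy: E_total = P·t = 0.00181 × 0.00257 = 4.652e-6 J.
Per-photon energy: E = 4.791e-17 J.
N = E_total / E_photon = 9.71e10.

9.71e10 photons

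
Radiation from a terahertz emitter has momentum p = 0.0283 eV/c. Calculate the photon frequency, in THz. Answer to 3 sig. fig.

6.84 THz

(h = 6.62607015e-34 J·s, c = 2.99792458e8 m/s, 1 eV = 1.602176634e-19 J.)
In SI units: p = 0.0283 eV/c = 1.5124e-29 kg·m/s.
Since f = pc/h for a photon, f = 6.843e12 Hz.
Converting to THz: f = 6.843 THz ≈ 6.84 THz.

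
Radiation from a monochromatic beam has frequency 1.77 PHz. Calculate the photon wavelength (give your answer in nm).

Take c = 2.99792458e8 m/s.
In SI units: f = 1.77 PHz = 1.77e15 Hz.
For a photon λ = c/f, so λ = 1.694e-7 m.
Converting to nm: λ = 169.4 nm ≈ 169 nm.

169 nm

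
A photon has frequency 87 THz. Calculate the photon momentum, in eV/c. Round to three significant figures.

(h = 6.62607015e-34 J·s, c = 2.99792458e8 m/s, 1 eV = 1.602176634e-19 J.)
Convert to SI: f = 87 THz = 8.7e13 Hz.
The photon relation is p = hf/c, giving p = 1.923e-28 kg·m/s.
Converting to eV/c: p = 0.3598 eV/c ≈ 0.360 eV/c.

0.360 eV/c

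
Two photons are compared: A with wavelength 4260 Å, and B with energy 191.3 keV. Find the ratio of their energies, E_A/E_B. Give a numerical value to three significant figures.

E_A = 4.663e-19 J (from wavelength = 4260 Å, via E = hc/λ).
E_B = 3.065e-14 J (from energy = 191.3 keV, via E given directly).
Ratio = 4.663e-19 / 3.065e-14 = 1.52e-5.

1.52e-5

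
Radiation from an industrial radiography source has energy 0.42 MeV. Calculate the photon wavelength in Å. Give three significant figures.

0.0295 Å

Use h = 6.62607015e-34 J·s, c = 2.99792458e8 m/s, 1 eV = 1.602176634e-19 J.
Convert to SI: E = 0.42 MeV = 6.7291e-14 J.
Apply λ = hc/E: λ = 2.952e-12 m.
Converting to Å: λ = 0.02952 Å ≈ 0.0295 Å.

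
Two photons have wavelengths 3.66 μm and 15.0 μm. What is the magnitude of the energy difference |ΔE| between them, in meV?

256 meV

Using E = hc/λ: E₁ = 5.427e-20 J, E₂ = 1.324e-20 J.
|ΔE| = |5.427e-20 − 1.324e-20| = 4.10e-20 J = 256 meV.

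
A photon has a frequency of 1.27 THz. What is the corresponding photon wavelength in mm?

0.236 mm

Convert to SI: f = 1.27 THz = 1.27e12 Hz.
For a photon λ = c/f, so λ = 2.361e-4 m.
Converting to mm: λ = 0.2361 mm ≈ 0.236 mm.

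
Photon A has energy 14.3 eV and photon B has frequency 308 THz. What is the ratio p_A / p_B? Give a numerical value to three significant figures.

11.2

p_A = 7.642 × 10^-27 kg·m/s (from energy = 14.3 eV, via p = E/c).
p_B = 6.807 × 10^-28 kg·m/s (from frequency = 308 THz, via p = hf/c).
Ratio = 7.642 × 10^-27 / 6.807 × 10^-28 = 11.2.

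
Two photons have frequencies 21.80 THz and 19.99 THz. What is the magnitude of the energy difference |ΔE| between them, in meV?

Using E = hf: E₁ = 1.4445·10^-20 J, E₂ = 1.3246·10^-20 J.
|ΔE| = |1.4445·10^-20 − 1.3246·10^-20| = 1.20·10^-21 J = 7.49 meV.

7.49 meV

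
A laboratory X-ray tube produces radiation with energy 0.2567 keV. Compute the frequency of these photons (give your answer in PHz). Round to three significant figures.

Convert to SI: E = 0.2567 keV = 4.1128 × 10^-17 J.
Since f = E/h for a photon, f = 6.207 × 10^16 Hz.
Converting to PHz: f = 62.07 PHz ≈ 62.1 PHz.

62.1 PHz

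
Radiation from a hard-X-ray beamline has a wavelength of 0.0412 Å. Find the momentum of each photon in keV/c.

301 keV/c

(h = 6.62607015e-34 J·s, c = 2.99792458e8 m/s, 1 eV = 1.602176634e-19 J.)
In SI units: λ = 0.0412 Å = 4.12e-12 m.
Apply p = h/λ: p = 1.608e-22 kg·m/s.
Converting to keV/c: p = 300.9 keV/c ≈ 301 keV/c.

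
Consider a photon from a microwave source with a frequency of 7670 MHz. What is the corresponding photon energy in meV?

Use h = 6.62607015 × 10^-34 J·s, 1 eV = 1.602176634 × 10^-19 J.
Convert to SI: f = 7670 MHz = 7.67 × 10^9 Hz.
Since E = hf for a photon, E = 5.082 × 10^-24 J.
Converting to meV: E = 0.03172 meV ≈ 0.0317 meV.

0.0317 meV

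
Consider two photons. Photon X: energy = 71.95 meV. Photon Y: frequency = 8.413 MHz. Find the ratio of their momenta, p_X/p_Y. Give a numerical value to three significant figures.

p_X = 3.845 × 10^-29 kg·m/s (from energy = 71.95 meV, via p = E/c).
p_Y = 1.859 × 10^-35 kg·m/s (from frequency = 8.413 MHz, via p = hf/c).
Ratio = 3.845 × 10^-29 / 1.859 × 10^-35 = 2.07 × 10^6.

2.07 × 10^6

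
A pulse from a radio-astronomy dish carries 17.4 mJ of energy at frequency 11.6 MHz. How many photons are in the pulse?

2.26e24 photons

Per-photon energy: E = 7.686e-27 J (from frequency = 11.6 MHz).
N = E_total / E_photon = 0.0174 J / 7.686e-27 J = 2.26e24.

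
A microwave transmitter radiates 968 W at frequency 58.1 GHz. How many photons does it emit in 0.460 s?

1.16e25 photons

Total energy: E_total = P·t = 968 × 0.460 = 445.3 J.
Per-photon energy: E = 3.850e-23 J.
N = E_total / E_photon = 1.16e25.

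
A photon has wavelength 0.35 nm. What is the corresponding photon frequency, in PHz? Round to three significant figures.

Use c = 2.99792458 × 10^8 m/s.
In SI units: λ = 0.35 nm = 3.5 × 10^-10 m.
The photon relation is f = c/λ, giving f = 8.565 × 10^17 Hz.
Converting to PHz: f = 856.5 PHz ≈ 857 PHz.

857 PHz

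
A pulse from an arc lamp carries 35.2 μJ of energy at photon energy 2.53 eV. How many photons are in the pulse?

8.68·10^13 photons

Per-photon energy: E = 4.054·10^-19 J (from energy = 2.53 eV).
N = E_total / E_photon = 3.52·10^-5 J / 4.054·10^-19 J = 8.68·10^13.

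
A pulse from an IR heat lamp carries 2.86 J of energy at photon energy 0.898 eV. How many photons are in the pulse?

Per-photon energy: E = 1.439 × 10^-19 J (from energy = 0.898 eV).
N = E_total / E_photon = 2.86 J / 1.439 × 10^-19 J = 1.99 × 10^19.

1.99 × 10^19 photons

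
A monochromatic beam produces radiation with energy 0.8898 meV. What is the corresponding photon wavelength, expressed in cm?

First convert: E = 0.8898 meV = 1.4256·10^-22 J.
Apply λ = hc/E: λ = 0.001393 m.
Converting to cm: λ = 0.1393 cm ≈ 0.139 cm.

0.139 cm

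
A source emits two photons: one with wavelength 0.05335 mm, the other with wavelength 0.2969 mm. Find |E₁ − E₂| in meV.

Using E = hc/λ: E₁ = 3.7234e-21 J, E₂ = 6.6906e-22 J.
|ΔE| = |3.7234e-21 − 6.6906e-22| = 3.05e-21 J = 19.1 meV.

19.1 meV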